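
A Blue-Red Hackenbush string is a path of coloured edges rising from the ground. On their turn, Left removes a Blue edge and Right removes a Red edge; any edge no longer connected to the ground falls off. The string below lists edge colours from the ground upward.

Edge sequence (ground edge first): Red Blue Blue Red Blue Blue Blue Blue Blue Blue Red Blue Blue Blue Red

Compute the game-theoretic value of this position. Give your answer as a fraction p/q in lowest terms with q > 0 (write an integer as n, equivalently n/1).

-4131/16384

Prefix values for Red Blue Blue Red Blue Blue Blue Blue Blue Blue Red Blue Blue Blue Red via {L|R} + simplicity:
v_1 [R]  L=[—]  R=[0]  => -1
v_2 [RB]  L=[-1]  R=[0]  => -1/2
v_3 [RBB]  L=[-1, -1/2]  R=[0]  => -1/4
v_4 [RBBR]  L=[-1, -1/2]  R=[-1/4, 0]  => -3/8
v_5 [RBBRB]  L=[-1, -1/2, -3/8]  R=[-1/4, 0]  => -5/16
v_6 [RBBRBB]  L=[-1, -1/2, -3/8, -5/16]  R=[-1/4, 0]  => -9/32
v_7 [RBBRBBB]  L=[-1, -1/2, -3/8, -5/16, -9/32]  R=[-1/4, 0]  => -17/64
v_8 [RBBRBBBB]  L=[-1, -1/2, -3/8, -5/16, -9/32, -17/64]  R=[-1/4, 0]  => -33/128
v_9 [RBBRBBBBB]  L=[-1, -1/2, -3/8, -5/16, -9/32, -17/64, -33/128]  R=[-1/4, 0]  => -65/256
v_10 [RBBRBBBBBB]  L=[-1, -1/2, -3/8, -5/16, -9/32, -17/64, -33/128, -65/256]  R=[-1/4, 0]  => -129/512
v_11 [RBBRBBBBBBR]  L=[-1, -1/2, -3/8, -5/16, -9/32, -17/64, -33/128, -65/256]  R=[-129/512, -1/4, 0]  => -259/1024
v_12 [RBBRBBBBBBRB]  L=[-1, -1/2, -3/8, -5/16, -9/32, -17/64, -33/128, -65/256, -259/1024]  R=[-129/512, -1/4, 0]  => -517/2048
v_13 [RBBRBBBBBBRBB]  L=[-1, -1/2, -3/8, -5/16, -9/32, -17/64, -33/128, -65/256, -259/1024, -517/2048]  R=[-129/512, -1/4, 0]  => -1033/4096
v_14 [RBBRBBBBBBRBBB]  L=[-1, -1/2, -3/8, -5/16, -9/32, -17/64, -33/128, -65/256, -259/1024, -517/2048, -1033/4096]  R=[-129/512, -1/4, 0]  => -2065/8192
v_15 [RBBRBBBBBBRBBBR]  L=[-1, -1/2, -3/8, -5/16, -9/32, -17/64, -33/128, -65/256, -259/1024, -517/2048, -1033/4096]  R=[-2065/8192, -129/512, -1/4, 0]  => -4131/16384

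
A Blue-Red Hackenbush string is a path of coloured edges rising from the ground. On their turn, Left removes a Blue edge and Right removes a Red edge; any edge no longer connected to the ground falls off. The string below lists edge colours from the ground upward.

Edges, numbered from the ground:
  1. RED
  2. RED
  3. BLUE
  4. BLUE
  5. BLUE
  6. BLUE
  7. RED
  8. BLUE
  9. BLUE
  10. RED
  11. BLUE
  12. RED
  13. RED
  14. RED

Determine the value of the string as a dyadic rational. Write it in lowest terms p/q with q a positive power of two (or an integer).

Prefix values for RED RED BLUE BLUE BLUE BLUE RED BLUE BLUE RED BLUE RED RED RED via {L|R} + simplicity:
val_1 [R]  L=[(no moves)]  R=[0]  -> -1
val_2 [RR]  L=[(no moves)]  R=[-1; 0]  -> -2
val_3 [RRB]  L=[-2]  R=[-1; 0]  -> -3/2
val_4 [RRBB]  L=[-2; -3/2]  R=[-1; 0]  -> -5/4
val_5 [RRBBB]  L=[-2; -3/2; -5/4]  R=[-1; 0]  -> -9/8
val_6 [RRBBBB]  L=[-2; -3/2; -5/4; -9/8]  R=[-1; 0]  -> -17/16
val_7 [RRBBBBR]  L=[-2; -3/2; -5/4; -9/8]  R=[-17/16; -1; 0]  -> -35/32
val_8 [RRBBBBRB]  L=[-2; -3/2; -5/4; -9/8; -35/32]  R=[-17/16; -1; 0]  -> -69/64
val_9 [RRBBBBRBB]  L=[-2; -3/2; -5/4; -9/8; -35/32; -69/64]  R=[-17/16; -1; 0]  -> -137/128
val_10 [RRBBBBRBBR]  L=[-2; -3/2; -5/4; -9/8; -35/32; -69/64]  R=[-137/128; -17/16; -1; 0]  -> -275/256
val_11 [RRBBBBRBBRB]  L=[-2; -3/2; -5/4; -9/8; -35/32; -69/64; -275/256]  R=[-137/128; -17/16; -1; 0]  -> -549/512
val_12 [RRBBBBRBBRBR]  L=[-2; -3/2; -5/4; -9/8; -35/32; -69/64; -275/256]  R=[-549/512; -137/128; -17/16; -1; 0]  -> -1099/1024
val_13 [RRBBBBRBBRBRR]  L=[-2; -3/2; -5/4; -9/8; -35/32; -69/64; -275/256]  R=[-1099/1024; -549/512; -137/128; -17/16; -1; 0]  -> -2199/2048
val_14 [RRBBBBRBBRBRRR]  L=[-2; -3/2; -5/4; -9/8; -35/32; -69/64; -275/256]  R=[-2199/2048; -1099/1024; -549/512; -137/128; -17/16; -1; 0]  -> -4399/4096

-4399/4096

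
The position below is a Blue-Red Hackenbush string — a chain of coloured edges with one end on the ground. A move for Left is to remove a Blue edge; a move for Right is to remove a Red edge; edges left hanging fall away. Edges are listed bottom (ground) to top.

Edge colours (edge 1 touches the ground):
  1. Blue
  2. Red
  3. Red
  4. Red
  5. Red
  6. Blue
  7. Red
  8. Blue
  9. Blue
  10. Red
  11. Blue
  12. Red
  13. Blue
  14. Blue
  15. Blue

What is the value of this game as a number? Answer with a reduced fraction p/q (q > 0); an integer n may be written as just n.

edge 1 of 15 (Blue): { 0 | · } gives 1
edge 2 of 15 (Red): { 0 | 1 } gives 1/2
edge 3 of 15 (Red): { 0 | 1/2,1 } gives 1/4
edge 4 of 15 (Red): { 0 | 1/4,1/2,1 } gives 1/8
edge 5 of 15 (Red): { 0 | 1/8,1/4,1/2,1 } gives 1/16
edge 6 of 15 (Blue): { 0,1/16 | 1/8,1/4,1/2,1 } gives 3/32
edge 7 of 15 (Red): { 0,1/16 | 3/32,1/8,1/4,1/2,1 } gives 5/64
edge 8 of 15 (Blue): { 0,1/16,5/64 | 3/32,1/8,1/4,1/2,1 } gives 11/128
edge 9 of 15 (Blue): { 0,1/16,5/64,11/128 | 3/32,1/8,1/4,1/2,1 } gives 23/256
edge 10 of 15 (Red): { 0,1/16,5/64,11/128 | 23/256,3/32,1/8,1/4,1/2,1 } gives 45/512
edge 11 of 15 (Blue): { 0,1/16,5/64,11/128,45/512 | 23/256,3/32,1/8,1/4,1/2,1 } gives 91/1024
edge 12 of 15 (Red): { 0,1/16,5/64,11/128,45/512 | 91/1024,23/256,3/32,1/8,1/4,1/2,1 } gives 181/2048
edge 13 of 15 (Blue): { 0,1/16,5/64,11/128,45/512,181/2048 | 91/1024,23/256,3/32,1/8,1/4,1/2,1 } gives 363/4096
edge 14 of 15 (Blue): { 0,1/16,5/64,11/128,45/512,181/2048,363/4096 | 91/1024,23/256,3/32,1/8,1/4,1/2,1 } gives 727/8192
edge 15 of 15 (Blue): { 0,1/16,5/64,11/128,45/512,181/2048,363/4096,727/8192 | 91/1024,23/256,3/32,1/8,1/4,1/2,1 } gives 1455/16384

1455/16384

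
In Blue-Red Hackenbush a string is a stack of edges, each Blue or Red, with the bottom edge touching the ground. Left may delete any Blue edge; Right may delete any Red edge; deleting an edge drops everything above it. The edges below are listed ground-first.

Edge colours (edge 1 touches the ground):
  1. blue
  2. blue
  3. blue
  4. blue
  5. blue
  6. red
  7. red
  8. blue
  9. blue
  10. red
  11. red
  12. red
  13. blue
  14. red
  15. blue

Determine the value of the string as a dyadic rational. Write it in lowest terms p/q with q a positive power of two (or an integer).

Prefix values for blue blue blue blue blue red red blue blue red red red blue red blue via {L|R} + simplicity:
step 1: add blue to get b; options L={ 0 } R={  } gives 1
step 2: add blue to get bb; options L={ 0, 1 } R={  } gives 2
step 3: add blue to get bbb; options L={ 0, 1, 2 } R={  } gives 3
step 4: add blue to get bbbb; options L={ 0, 1, 2, 3 } R={  } gives 4
step 5: add blue to get bbbbb; options L={ 0, 1, 2, 3, 4 } R={  } gives 5
step 6: add red to get bbbbbr; options L={ 0, 1, 2, 3, 4 } R={ 5 } gives 9/2
step 7: add red to get bbbbbrr; options L={ 0, 1, 2, 3, 4 } R={ 9/2, 5 } gives 17/4
step 8: add blue to get bbbbbrrb; options L={ 0, 1, 2, 3, 4, 17/4 } R={ 9/2, 5 } gives 35/8
step 9: add blue to get bbbbbrrbb; options L={ 0, 1, 2, 3, 4, 17/4, 35/8 } R={ 9/2, 5 } gives 71/16
step 10: add red to get bbbbbrrbbr; options L={ 0, 1, 2, 3, 4, 17/4, 35/8 } R={ 71/16, 9/2, 5 } gives 141/32
step 11: add red to get bbbbbrrbbrr; options L={ 0, 1, 2, 3, 4, 17/4, 35/8 } R={ 141/32, 71/16, 9/2, 5 } gives 281/64
step 12: add red to get bbbbbrrbbrrr; options L={ 0, 1, 2, 3, 4, 17/4, 35/8 } R={ 281/64, 141/32, 71/16, 9/2, 5 } gives 561/128
step 13: add blue to get bbbbbrrbbrrrb; options L={ 0, 1, 2, 3, 4, 17/4, 35/8, 561/128 } R={ 281/64, 141/32, 71/16, 9/2, 5 } gives 1123/256
step 14: add red to get bbbbbrrbbrrrbr; options L={ 0, 1, 2, 3, 4, 17/4, 35/8, 561/128 } R={ 1123/256, 281/64, 141/32, 71/16, 9/2, 5 } gives 2245/512
step 15: add blue to get bbbbbrrbbrrrbrb; options L={ 0, 1, 2, 3, 4, 17/4, 35/8, 561/128, 2245/512 } R={ 1123/256, 281/64, 141/32, 71/16, 9/2, 5 } gives 4491/1024

4491/1024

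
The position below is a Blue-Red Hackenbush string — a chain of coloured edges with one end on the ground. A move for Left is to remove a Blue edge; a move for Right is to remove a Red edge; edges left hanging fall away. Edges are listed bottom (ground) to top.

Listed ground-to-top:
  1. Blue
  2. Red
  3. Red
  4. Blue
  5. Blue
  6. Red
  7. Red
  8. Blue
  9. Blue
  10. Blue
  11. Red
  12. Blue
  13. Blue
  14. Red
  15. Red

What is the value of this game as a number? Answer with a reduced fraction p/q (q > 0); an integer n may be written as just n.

edge 1 of 15 (Blue): { 0 | none } — 1
edge 2 of 15 (Red): { 0 | 1 } — 1/2
edge 3 of 15 (Red): { 0 | 1/2,1 } — 1/4
edge 4 of 15 (Blue): { 0,1/4 | 1/2,1 } — 3/8
edge 5 of 15 (Blue): { 0,1/4,3/8 | 1/2,1 } — 7/16
edge 6 of 15 (Red): { 0,1/4,3/8 | 7/16,1/2,1 } — 13/32
edge 7 of 15 (Red): { 0,1/4,3/8 | 13/32,7/16,1/2,1 } — 25/64
edge 8 of 15 (Blue): { 0,1/4,3/8,25/64 | 13/32,7/16,1/2,1 } — 51/128
edge 9 of 15 (Blue): { 0,1/4,3/8,25/64,51/128 | 13/32,7/16,1/2,1 } — 103/256
edge 10 of 15 (Blue): { 0,1/4,3/8,25/64,51/128,103/256 | 13/32,7/16,1/2,1 } — 207/512
edge 11 of 15 (Red): { 0,1/4,3/8,25/64,51/128,103/256 | 207/512,13/32,7/16,1/2,1 } — 413/1024
edge 12 of 15 (Blue): { 0,1/4,3/8,25/64,51/128,103/256,413/1024 | 207/512,13/32,7/16,1/2,1 } — 827/2048
edge 13 of 15 (Blue): { 0,1/4,3/8,25/64,51/128,103/256,413/1024,827/2048 | 207/512,13/32,7/16,1/2,1 } — 1655/4096
edge 14 of 15 (Red): { 0,1/4,3/8,25/64,51/128,103/256,413/1024,827/2048 | 1655/4096,207/512,13/32,7/16,1/2,1 } — 3309/8192
edge 15 of 15 (Red): { 0,1/4,3/8,25/64,51/128,103/256,413/1024,827/2048 | 3309/8192,1655/4096,207/512,13/32,7/16,1/2,1 } — 6617/16384

6617/16384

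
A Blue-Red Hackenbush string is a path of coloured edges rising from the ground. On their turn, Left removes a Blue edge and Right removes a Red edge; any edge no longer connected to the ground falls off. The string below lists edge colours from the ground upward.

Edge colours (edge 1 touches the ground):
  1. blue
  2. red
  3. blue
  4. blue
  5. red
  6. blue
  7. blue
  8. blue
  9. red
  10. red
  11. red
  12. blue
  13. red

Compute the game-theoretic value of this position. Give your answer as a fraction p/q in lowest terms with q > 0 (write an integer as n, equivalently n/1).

3525/4096

Build val(s[:k]) for k = 1..13, string s = blue red blue blue red blue blue blue red red red blue red.
val_1 [b]  L=[0]  R=[(no moves)]  so 1
val_2 [br]  L=[0]  R=[1]  so 1/2
val_3 [brb]  L=[0, 1/2]  R=[1]  so 3/4
val_4 [brbb]  L=[0, 1/2, 3/4]  R=[1]  so 7/8
val_5 [brbbr]  L=[0, 1/2, 3/4]  R=[7/8, 1]  so 13/16
val_6 [brbbrb]  L=[0, 1/2, 3/4, 13/16]  R=[7/8, 1]  so 27/32
val_7 [brbbrbb]  L=[0, 1/2, 3/4, 13/16, 27/32]  R=[7/8, 1]  so 55/64
val_8 [brbbrbbb]  L=[0, 1/2, 3/4, 13/16, 27/32, 55/64]  R=[7/8, 1]  so 111/128
val_9 [brbbrbbbr]  L=[0, 1/2, 3/4, 13/16, 27/32, 55/64]  R=[111/128, 7/8, 1]  so 221/256
val_10 [brbbrbbbrr]  L=[0, 1/2, 3/4, 13/16, 27/32, 55/64]  R=[221/256, 111/128, 7/8, 1]  so 441/512
val_11 [brbbrbbbrrr]  L=[0, 1/2, 3/4, 13/16, 27/32, 55/64]  R=[441/512, 221/256, 111/128, 7/8, 1]  so 881/1024
val_12 [brbbrbbbrrrb]  L=[0, 1/2, 3/4, 13/16, 27/32, 55/64, 881/1024]  R=[441/512, 221/256, 111/128, 7/8, 1]  so 1763/2048
val_13 [brbbrbbbrrrbr]  L=[0, 1/2, 3/4, 13/16, 27/32, 55/64, 881/1024]  R=[1763/2048, 441/512, 221/256, 111/128, 7/8, 1]  so 3525/4096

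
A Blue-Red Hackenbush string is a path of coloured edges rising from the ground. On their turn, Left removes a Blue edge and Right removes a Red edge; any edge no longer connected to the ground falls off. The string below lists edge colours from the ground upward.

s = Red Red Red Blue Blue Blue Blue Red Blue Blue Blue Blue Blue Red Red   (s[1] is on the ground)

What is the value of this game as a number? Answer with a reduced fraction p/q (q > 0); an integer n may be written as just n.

-8455/4096

Build G(s[:k]) for k = 1..15, string s = Red Red Red Blue Blue Blue Blue Red Blue Blue Blue Blue Blue Red Red.
edge 1 of 15 (Red): { ∅ | 0 } gives -1
edge 2 of 15 (Red): { ∅ | -1,0 } gives -2
edge 3 of 15 (Red): { ∅ | -2,-1,0 } gives -3
edge 4 of 15 (Blue): { -3 | -2,-1,0 } gives -5/2
edge 5 of 15 (Blue): { -3,-5/2 | -2,-1,0 } gives -9/4
edge 6 of 15 (Blue): { -3,-5/2,-9/4 | -2,-1,0 } gives -17/8
edge 7 of 15 (Blue): { -3,-5/2,-9/4,-17/8 | -2,-1,0 } gives -33/16
edge 8 of 15 (Red): { -3,-5/2,-9/4,-17/8 | -33/16,-2,-1,0 } gives -67/32
edge 9 of 15 (Blue): { -3,-5/2,-9/4,-17/8,-67/32 | -33/16,-2,-1,0 } gives -133/64
edge 10 of 15 (Blue): { -3,-5/2,-9/4,-17/8,-67/32,-133/64 | -33/16,-2,-1,0 } gives -265/128
edge 11 of 15 (Blue): { -3,-5/2,-9/4,-17/8,-67/32,-133/64,-265/128 | -33/16,-2,-1,0 } gives -529/256
edge 12 of 15 (Blue): { -3,-5/2,-9/4,-17/8,-67/32,-133/64,-265/128,-529/256 | -33/16,-2,-1,0 } gives -1057/512
edge 13 of 15 (Blue): { -3,-5/2,-9/4,-17/8,-67/32,-133/64,-265/128,-529/256,-1057/512 | -33/16,-2,-1,0 } gives -2113/1024
edge 14 of 15 (Red): { -3,-5/2,-9/4,-17/8,-67/32,-133/64,-265/128,-529/256,-1057/512 | -2113/1024,-33/16,-2,-1,0 } gives -4227/2048
edge 15 of 15 (Red): { -3,-5/2,-9/4,-17/8,-67/32,-133/64,-265/128,-529/256,-1057/512 | -4227/2048,-2113/1024,-33/16,-2,-1,0 } gives -8455/4096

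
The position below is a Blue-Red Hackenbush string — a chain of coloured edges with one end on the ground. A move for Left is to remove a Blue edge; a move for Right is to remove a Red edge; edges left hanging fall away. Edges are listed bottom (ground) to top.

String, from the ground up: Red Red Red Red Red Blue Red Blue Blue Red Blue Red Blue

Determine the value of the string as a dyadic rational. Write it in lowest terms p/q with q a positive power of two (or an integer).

-1173/256

Build v(s[:k]) for k = 1..13, string s = Red Red Red Red Red Blue Red Blue Blue Red Blue Red Blue.
v_1 [R]  L=[∅]  R=[0]  ⇒ -1
v_2 [RR]  L=[∅]  R=[-1 0]  ⇒ -2
v_3 [RRR]  L=[∅]  R=[-2 -1 0]  ⇒ -3
v_4 [RRRR]  L=[∅]  R=[-3 -2 -1 0]  ⇒ -4
v_5 [RRRRR]  L=[∅]  R=[-4 -3 -2 -1 0]  ⇒ -5
v_6 [RRRRRB]  L=[-5]  R=[-4 -3 -2 -1 0]  ⇒ -9/2
v_7 [RRRRRBR]  L=[-5]  R=[-9/2 -4 -3 -2 -1 0]  ⇒ -19/4
v_8 [RRRRRBRB]  L=[-5 -19/4]  R=[-9/2 -4 -3 -2 -1 0]  ⇒ -37/8
v_9 [RRRRRBRBB]  L=[-5 -19/4 -37/8]  R=[-9/2 -4 -3 -2 -1 0]  ⇒ -73/16
v_10 [RRRRRBRBBR]  L=[-5 -19/4 -37/8]  R=[-73/16 -9/2 -4 -3 -2 -1 0]  ⇒ -147/32
v_11 [RRRRRBRBBRB]  L=[-5 -19/4 -37/8 -147/32]  R=[-73/16 -9/2 -4 -3 -2 -1 0]  ⇒ -293/64
v_12 [RRRRRBRBBRBR]  L=[-5 -19/4 -37/8 -147/32]  R=[-293/64 -73/16 -9/2 -4 -3 -2 -1 0]  ⇒ -587/128
v_13 [RRRRRBRBBRBRB]  L=[-5 -19/4 -37/8 -147/32 -587/128]  R=[-293/64 -73/16 -9/2 -4 -3 -2 -1 0]  ⇒ -1173/256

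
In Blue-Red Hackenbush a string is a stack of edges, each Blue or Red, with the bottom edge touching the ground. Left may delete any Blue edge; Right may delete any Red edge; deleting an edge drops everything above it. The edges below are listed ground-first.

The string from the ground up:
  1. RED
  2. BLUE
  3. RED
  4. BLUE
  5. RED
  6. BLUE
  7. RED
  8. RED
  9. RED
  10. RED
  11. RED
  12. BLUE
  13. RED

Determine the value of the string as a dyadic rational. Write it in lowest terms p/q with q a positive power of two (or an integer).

step 1: add RED to get R; options L={ (no moves) } R={ 0 } gives -1
step 2: add BLUE to get RB; options L={ -1 } R={ 0 } gives -1/2
step 3: add RED to get RBR; options L={ -1 } R={ -1/2,0 } gives -3/4
step 4: add BLUE to get RBRB; options L={ -1,-3/4 } R={ -1/2,0 } gives -5/8
step 5: add RED to get RBRBR; options L={ -1,-3/4 } R={ -5/8,-1/2,0 } gives -11/16
step 6: add BLUE to get RBRBRB; options L={ -1,-3/4,-11/16 } R={ -5/8,-1/2,0 } gives -21/32
step 7: add RED to get RBRBRBR; options L={ -1,-3/4,-11/16 } R={ -21/32,-5/8,-1/2,0 } gives -43/64
step 8: add RED to get RBRBRBRR; options L={ -1,-3/4,-11/16 } R={ -43/64,-21/32,-5/8,-1/2,0 } gives -87/128
step 9: add RED to get RBRBRBRRR; options L={ -1,-3/4,-11/16 } R={ -87/128,-43/64,-21/32,-5/8,-1/2,0 } gives -175/256
step 10: add RED to get RBRBRBRRRR; options L={ -1,-3/4,-11/16 } R={ -175/256,-87/128,-43/64,-21/32,-5/8,-1/2,0 } gives -351/512
step 11: add RED to get RBRBRBRRRRR; options L={ -1,-3/4,-11/16 } R={ -351/512,-175/256,-87/128,-43/64,-21/32,-5/8,-1/2,0 } gives -703/1024
step 12: add BLUE to get RBRBRBRRRRRB; options L={ -1,-3/4,-11/16,-703/1024 } R={ -351/512,-175/256,-87/128,-43/64,-21/32,-5/8,-1/2,0 } gives -1405/2048
step 13: add RED to get RBRBRBRRRRRBR; options L={ -1,-3/4,-11/16,-703/1024 } R={ -1405/2048,-351/512,-175/256,-87/128,-43/64,-21/32,-5/8,-1/2,0 } gives -2811/4096

-2811/4096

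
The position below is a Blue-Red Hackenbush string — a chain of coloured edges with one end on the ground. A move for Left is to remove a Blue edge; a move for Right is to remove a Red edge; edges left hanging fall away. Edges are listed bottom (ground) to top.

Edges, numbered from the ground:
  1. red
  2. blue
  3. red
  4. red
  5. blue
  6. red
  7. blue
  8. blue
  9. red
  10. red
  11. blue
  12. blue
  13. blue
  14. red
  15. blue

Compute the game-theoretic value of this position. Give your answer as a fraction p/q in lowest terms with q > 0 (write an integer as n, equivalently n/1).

edge 1 of 15 (red): { ∅ | 0 } = -1
edge 2 of 15 (blue): { -1 | 0 } = -1/2
edge 3 of 15 (red): { -1 | -1/2, 0 } = -3/4
edge 4 of 15 (red): { -1 | -3/4, -1/2, 0 } = -7/8
edge 5 of 15 (blue): { -1, -7/8 | -3/4, -1/2, 0 } = -13/16
edge 6 of 15 (red): { -1, -7/8 | -13/16, -3/4, -1/2, 0 } = -27/32
edge 7 of 15 (blue): { -1, -7/8, -27/32 | -13/16, -3/4, -1/2, 0 } = -53/64
edge 8 of 15 (blue): { -1, -7/8, -27/32, -53/64 | -13/16, -3/4, -1/2, 0 } = -105/128
edge 9 of 15 (red): { -1, -7/8, -27/32, -53/64 | -105/128, -13/16, -3/4, -1/2, 0 } = -211/256
edge 10 of 15 (red): { -1, -7/8, -27/32, -53/64 | -211/256, -105/128, -13/16, -3/4, -1/2, 0 } = -423/512
edge 11 of 15 (blue): { -1, -7/8, -27/32, -53/64, -423/512 | -211/256, -105/128, -13/16, -3/4, -1/2, 0 } = -845/1024
edge 12 of 15 (blue): { -1, -7/8, -27/32, -53/64, -423/512, -845/1024 | -211/256, -105/128, -13/16, -3/4, -1/2, 0 } = -1689/2048
edge 13 of 15 (blue): { -1, -7/8, -27/32, -53/64, -423/512, -845/1024, -1689/2048 | -211/256, -105/128, -13/16, -3/4, -1/2, 0 } = -3377/4096
edge 14 of 15 (red): { -1, -7/8, -27/32, -53/64, -423/512, -845/1024, -1689/2048 | -3377/4096, -211/256, -105/128, -13/16, -3/4, -1/2, 0 } = -6755/8192
edge 15 of 15 (blue): { -1, -7/8, -27/32, -53/64, -423/512, -845/1024, -1689/2048, -6755/8192 | -3377/4096, -211/256, -105/128, -13/16, -3/4, -1/2, 0 } = -13509/16384

-13509/16384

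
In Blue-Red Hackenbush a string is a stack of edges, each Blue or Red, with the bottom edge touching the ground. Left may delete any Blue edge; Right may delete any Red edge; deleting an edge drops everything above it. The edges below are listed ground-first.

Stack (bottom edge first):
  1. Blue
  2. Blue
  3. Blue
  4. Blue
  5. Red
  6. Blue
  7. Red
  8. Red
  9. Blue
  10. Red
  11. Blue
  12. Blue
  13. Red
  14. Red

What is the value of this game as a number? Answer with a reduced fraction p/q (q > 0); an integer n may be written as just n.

Recurse on prefixes of the 14-edge string Blue Blue Blue Blue Red Blue Red Red Blue Red Blue Blue Red Red:
G_1 [B]  L=[0]  R=[—]  so 1
G_2 [BB]  L=[0; 1]  R=[—]  so 2
G_3 [BBB]  L=[0; 1; 2]  R=[—]  so 3
G_4 [BBBB]  L=[0; 1; 2; 3]  R=[—]  so 4
G_5 [BBBBR]  L=[0; 1; 2; 3]  R=[4]  so 7/2
G_6 [BBBBRB]  L=[0; 1; 2; 3; 7/2]  R=[4]  so 15/4
G_7 [BBBBRBR]  L=[0; 1; 2; 3; 7/2]  R=[15/4; 4]  so 29/8
G_8 [BBBBRBRR]  L=[0; 1; 2; 3; 7/2]  R=[29/8; 15/4; 4]  so 57/16
G_9 [BBBBRBRRB]  L=[0; 1; 2; 3; 7/2; 57/16]  R=[29/8; 15/4; 4]  so 115/32
G_10 [BBBBRBRRBR]  L=[0; 1; 2; 3; 7/2; 57/16]  R=[115/32; 29/8; 15/4; 4]  so 229/64
G_11 [BBBBRBRRBRB]  L=[0; 1; 2; 3; 7/2; 57/16; 229/64]  R=[115/32; 29/8; 15/4; 4]  so 459/128
G_12 [BBBBRBRRBRBB]  L=[0; 1; 2; 3; 7/2; 57/16; 229/64; 459/128]  R=[115/32; 29/8; 15/4; 4]  so 919/256
G_13 [BBBBRBRRBRBBR]  L=[0; 1; 2; 3; 7/2; 57/16; 229/64; 459/128]  R=[919/256; 115/32; 29/8; 15/4; 4]  so 1837/512
G_14 [BBBBRBRRBRBBRR]  L=[0; 1; 2; 3; 7/2; 57/16; 229/64; 459/128]  R=[1837/512; 919/256; 115/32; 29/8; 15/4; 4]  so 3673/1024

3673/1024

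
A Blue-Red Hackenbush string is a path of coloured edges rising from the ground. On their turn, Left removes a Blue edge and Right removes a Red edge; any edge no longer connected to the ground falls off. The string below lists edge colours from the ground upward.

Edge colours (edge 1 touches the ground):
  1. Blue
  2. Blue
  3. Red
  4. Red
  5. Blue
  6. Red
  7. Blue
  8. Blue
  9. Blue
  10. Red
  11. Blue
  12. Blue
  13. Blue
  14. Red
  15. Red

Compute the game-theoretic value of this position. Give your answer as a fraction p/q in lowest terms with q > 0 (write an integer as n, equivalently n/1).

11193/8192

B: Left { 0 }, Right { (no moves) } ⇒ simplest 1
BB: Left { 0, 1 }, Right { (no moves) } ⇒ simplest 2
BBR: Left { 0, 1 }, Right { 2 } ⇒ simplest 3/2
BBRR: Left { 0, 1 }, Right { 3/2, 2 } ⇒ simplest 5/4
BBRRB: Left { 0, 1, 5/4 }, Right { 3/2, 2 } ⇒ simplest 11/8
BBRRBR: Left { 0, 1, 5/4 }, Right { 11/8, 3/2, 2 } ⇒ simplest 21/16
BBRRBRB: Left { 0, 1, 5/4, 21/16 }, Right { 11/8, 3/2, 2 } ⇒ simplest 43/32
BBRRBRBB: Left { 0, 1, 5/4, 21/16, 43/32 }, Right { 11/8, 3/2, 2 } ⇒ simplest 87/64
BBRRBRBBB: Left { 0, 1, 5/4, 21/16, 43/32, 87/64 }, Right { 11/8, 3/2, 2 } ⇒ simplest 175/128
BBRRBRBBBR: Left { 0, 1, 5/4, 21/16, 43/32, 87/64 }, Right { 175/128, 11/8, 3/2, 2 } ⇒ simplest 349/256
BBRRBRBBBRB: Left { 0, 1, 5/4, 21/16, 43/32, 87/64, 349/256 }, Right { 175/128, 11/8, 3/2, 2 } ⇒ simplest 699/512
BBRRBRBBBRBB: Left { 0, 1, 5/4, 21/16, 43/32, 87/64, 349/256, 699/512 }, Right { 175/128, 11/8, 3/2, 2 } ⇒ simplest 1399/1024
BBRRBRBBBRBBB: Left { 0, 1, 5/4, 21/16, 43/32, 87/64, 349/256, 699/512, 1399/1024 }, Right { 175/128, 11/8, 3/2, 2 } ⇒ simplest 2799/2048
BBRRBRBBBRBBBR: Left { 0, 1, 5/4, 21/16, 43/32, 87/64, 349/256, 699/512, 1399/1024 }, Right { 2799/2048, 175/128, 11/8, 3/2, 2 } ⇒ simplest 5597/4096
BBRRBRBBBRBBBRR: Left { 0, 1, 5/4, 21/16, 43/32, 87/64, 349/256, 699/512, 1399/1024 }, Right { 5597/4096, 2799/2048, 175/128, 11/8, 3/2, 2 } ⇒ simplest 11193/8192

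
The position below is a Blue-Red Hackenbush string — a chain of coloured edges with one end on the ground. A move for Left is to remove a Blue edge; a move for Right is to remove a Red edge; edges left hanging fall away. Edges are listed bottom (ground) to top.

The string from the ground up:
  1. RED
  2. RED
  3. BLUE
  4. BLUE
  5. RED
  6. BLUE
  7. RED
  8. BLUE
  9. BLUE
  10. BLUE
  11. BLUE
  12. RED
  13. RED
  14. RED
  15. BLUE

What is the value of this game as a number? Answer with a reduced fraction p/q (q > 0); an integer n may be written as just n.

Recurse on prefixes of the 15-edge string RED RED BLUE BLUE RED BLUE RED BLUE BLUE BLUE BLUE RED RED RED BLUE:
edge 1 of 15 (RED): { — | 0 } gives -1
edge 2 of 15 (RED): { — | -1,0 } gives -2
edge 3 of 15 (BLUE): { -2 | -1,0 } gives -3/2
edge 4 of 15 (BLUE): { -2,-3/2 | -1,0 } gives -5/4
edge 5 of 15 (RED): { -2,-3/2 | -5/4,-1,0 } gives -11/8
edge 6 of 15 (BLUE): { -2,-3/2,-11/8 | -5/4,-1,0 } gives -21/16
edge 7 of 15 (RED): { -2,-3/2,-11/8 | -21/16,-5/4,-1,0 } gives -43/32
edge 8 of 15 (BLUE): { -2,-3/2,-11/8,-43/32 | -21/16,-5/4,-1,0 } gives -85/64
edge 9 of 15 (BLUE): { -2,-3/2,-11/8,-43/32,-85/64 | -21/16,-5/4,-1,0 } gives -169/128
edge 10 of 15 (BLUE): { -2,-3/2,-11/8,-43/32,-85/64,-169/128 | -21/16,-5/4,-1,0 } gives -337/256
edge 11 of 15 (BLUE): { -2,-3/2,-11/8,-43/32,-85/64,-169/128,-337/256 | -21/16,-5/4,-1,0 } gives -673/512
edge 12 of 15 (RED): { -2,-3/2,-11/8,-43/32,-85/64,-169/128,-337/256 | -673/512,-21/16,-5/4,-1,0 } gives -1347/1024
edge 13 of 15 (RED): { -2,-3/2,-11/8,-43/32,-85/64,-169/128,-337/256 | -1347/1024,-673/512,-21/16,-5/4,-1,0 } gives -2695/2048
edge 14 of 15 (RED): { -2,-3/2,-11/8,-43/32,-85/64,-169/128,-337/256 | -2695/2048,-1347/1024,-673/512,-21/16,-5/4,-1,0 } gives -5391/4096
edge 15 of 15 (BLUE): { -2,-3/2,-11/8,-43/32,-85/64,-169/128,-337/256,-5391/4096 | -2695/2048,-1347/1024,-673/512,-21/16,-5/4,-1,0 } gives -10781/8192

-10781/8192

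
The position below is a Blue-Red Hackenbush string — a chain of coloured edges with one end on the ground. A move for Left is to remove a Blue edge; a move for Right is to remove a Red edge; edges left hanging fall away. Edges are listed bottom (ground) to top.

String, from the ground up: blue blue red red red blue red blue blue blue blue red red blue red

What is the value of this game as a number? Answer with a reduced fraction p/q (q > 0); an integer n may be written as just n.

9701/8192

Prefix values for blue blue red red red blue red blue blue blue blue red red blue red via {L|R} + simplicity:
1 of 15 · b · max L 0 · min R +∞ => 1
2 of 15 · bb · max L 1 · min R +∞ => 2
3 of 15 · bbr · max L 1 · min R 2 => 3/2
4 of 15 · bbrr · max L 1 · min R 3/2 => 5/4
5 of 15 · bbrrr · max L 1 · min R 5/4 => 9/8
6 of 15 · bbrrrb · max L 9/8 · min R 5/4 => 19/16
7 of 15 · bbrrrbr · max L 9/8 · min R 19/16 => 37/32
8 of 15 · bbrrrbrb · max L 37/32 · min R 19/16 => 75/64
9 of 15 · bbrrrbrbb · max L 75/64 · min R 19/16 => 151/128
10 of 15 · bbrrrbrbbb · max L 151/128 · min R 19/16 => 303/256
11 of 15 · bbrrrbrbbbb · max L 303/256 · min R 19/16 => 607/512
12 of 15 · bbrrrbrbbbbr · max L 303/256 · min R 607/512 => 1213/1024
13 of 15 · bbrrrbrbbbbrr · max L 303/256 · min R 1213/1024 => 2425/2048
14 of 15 · bbrrrbrbbbbrrb · max L 2425/2048 · min R 1213/1024 => 4851/4096
15 of 15 · bbrrrbrbbbbrrbr · max L 2425/2048 · min R 4851/4096 => 9701/8192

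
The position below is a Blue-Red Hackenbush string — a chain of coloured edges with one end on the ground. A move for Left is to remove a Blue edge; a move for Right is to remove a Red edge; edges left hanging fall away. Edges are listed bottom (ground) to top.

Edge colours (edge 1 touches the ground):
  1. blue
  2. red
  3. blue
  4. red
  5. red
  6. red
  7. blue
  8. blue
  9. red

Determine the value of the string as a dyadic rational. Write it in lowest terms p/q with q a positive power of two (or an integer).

141/256

edge 1 of 9 (blue): { 0 | · } => 1
edge 2 of 9 (red): { 0 | 1 } => 1/2
edge 3 of 9 (blue): { 0 1/2 | 1 } => 3/4
edge 4 of 9 (red): { 0 1/2 | 3/4 1 } => 5/8
edge 5 of 9 (red): { 0 1/2 | 5/8 3/4 1 } => 9/16
edge 6 of 9 (red): { 0 1/2 | 9/16 5/8 3/4 1 } => 17/32
edge 7 of 9 (blue): { 0 1/2 17/32 | 9/16 5/8 3/4 1 } => 35/64
edge 8 of 9 (blue): { 0 1/2 17/32 35/64 | 9/16 5/8 3/4 1 } => 71/128
edge 9 of 9 (red): { 0 1/2 17/32 35/64 | 71/128 9/16 5/8 3/4 1 } => 141/256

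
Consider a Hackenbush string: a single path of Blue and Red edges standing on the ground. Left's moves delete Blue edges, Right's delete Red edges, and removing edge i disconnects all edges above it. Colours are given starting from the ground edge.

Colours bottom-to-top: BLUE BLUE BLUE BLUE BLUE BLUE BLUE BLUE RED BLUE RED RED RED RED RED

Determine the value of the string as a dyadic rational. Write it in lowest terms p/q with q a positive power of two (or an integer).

Build g(s[:k]) for k = 1..15, string s = BLUE BLUE BLUE BLUE BLUE BLUE BLUE BLUE RED BLUE RED RED RED RED RED.
1 of 15 · B · max L 0 · min R +∞ gives 1
2 of 15 · BB · max L 1 · min R +∞ gives 2
3 of 15 · BBB · max L 2 · min R +∞ gives 3
4 of 15 · BBBB · max L 3 · min R +∞ gives 4
5 of 15 · BBBBB · max L 4 · min R +∞ gives 5
6 of 15 · BBBBBB · max L 5 · min R +∞ gives 6
7 of 15 · BBBBBBB · max L 6 · min R +∞ gives 7
8 of 15 · BBBBBBBB · max L 7 · min R +∞ gives 8
9 of 15 · BBBBBBBBR · max L 7 · min R 8 gives 15/2
10 of 15 · BBBBBBBBRB · max L 15/2 · min R 8 gives 31/4
11 of 15 · BBBBBBBBRBR · max L 15/2 · min R 31/4 gives 61/8
12 of 15 · BBBBBBBBRBRR · max L 15/2 · min R 61/8 gives 121/16
13 of 15 · BBBBBBBBRBRRR · max L 15/2 · min R 121/16 gives 241/32
14 of 15 · BBBBBBBBRBRRRR · max L 15/2 · min R 241/32 gives 481/64
15 of 15 · BBBBBBBBRBRRRRR · max L 15/2 · min R 481/64 gives 961/128

961/128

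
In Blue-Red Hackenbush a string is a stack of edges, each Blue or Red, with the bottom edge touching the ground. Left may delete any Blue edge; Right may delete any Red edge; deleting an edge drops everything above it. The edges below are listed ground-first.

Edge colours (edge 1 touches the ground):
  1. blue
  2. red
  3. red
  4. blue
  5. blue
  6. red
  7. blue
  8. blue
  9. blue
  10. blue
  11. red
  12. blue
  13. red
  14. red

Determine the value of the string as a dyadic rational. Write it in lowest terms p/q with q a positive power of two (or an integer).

Prefix values for blue red red blue blue red blue blue blue blue red blue red red via {L|R} + simplicity:
g(b) = { 0 |  } -> 1
g(br) = { 0 | 1 } -> 1/2
g(brr) = { 0 | 1/2, 1 } -> 1/4
g(brrb) = { 0, 1/4 | 1/2, 1 } -> 3/8
g(brrbb) = { 0, 1/4, 3/8 | 1/2, 1 } -> 7/16
g(brrbbr) = { 0, 1/4, 3/8 | 7/16, 1/2, 1 } -> 13/32
g(brrbbrb) = { 0, 1/4, 3/8, 13/32 | 7/16, 1/2, 1 } -> 27/64
g(brrbbrbb) = { 0, 1/4, 3/8, 13/32, 27/64 | 7/16, 1/2, 1 } -> 55/128
g(brrbbrbbb) = { 0, 1/4, 3/8, 13/32, 27/64, 55/128 | 7/16, 1/2, 1 } -> 111/256
g(brrbbrbbbb) = { 0, 1/4, 3/8, 13/32, 27/64, 55/128, 111/256 | 7/16, 1/2, 1 } -> 223/512
g(brrbbrbbbbr) = { 0, 1/4, 3/8, 13/32, 27/64, 55/128, 111/256 | 223/512, 7/16, 1/2, 1 } -> 445/1024
g(brrbbrbbbbrb) = { 0, 1/4, 3/8, 13/32, 27/64, 55/128, 111/256, 445/1024 | 223/512, 7/16, 1/2, 1 } -> 891/2048
g(brrbbrbbbbrbr) = { 0, 1/4, 3/8, 13/32, 27/64, 55/128, 111/256, 445/1024 | 891/2048, 223/512, 7/16, 1/2, 1 } -> 1781/4096
g(brrbbrbbbbrbrr) = { 0, 1/4, 3/8, 13/32, 27/64, 55/128, 111/256, 445/1024 | 1781/4096, 891/2048, 223/512, 7/16, 1/2, 1 } -> 3561/8192

3561/8192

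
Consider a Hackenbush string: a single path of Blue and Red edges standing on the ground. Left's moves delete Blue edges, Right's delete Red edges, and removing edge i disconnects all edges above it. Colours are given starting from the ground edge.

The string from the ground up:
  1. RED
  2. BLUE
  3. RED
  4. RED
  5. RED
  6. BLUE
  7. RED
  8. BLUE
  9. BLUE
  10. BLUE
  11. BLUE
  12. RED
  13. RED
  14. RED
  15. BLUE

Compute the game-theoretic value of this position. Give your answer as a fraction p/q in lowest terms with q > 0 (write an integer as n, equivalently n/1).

-14877/16384

value(R) = { ∅ | 0 } = -1
value(RB) = { -1 | 0 } = -1/2
value(RBR) = { -1 | -1/2; 0 } = -3/4
value(RBRR) = { -1 | -3/4; -1/2; 0 } = -7/8
value(RBRRR) = { -1 | -7/8; -3/4; -1/2; 0 } = -15/16
value(RBRRRB) = { -1; -15/16 | -7/8; -3/4; -1/2; 0 } = -29/32
value(RBRRRBR) = { -1; -15/16 | -29/32; -7/8; -3/4; -1/2; 0 } = -59/64
value(RBRRRBRB) = { -1; -15/16; -59/64 | -29/32; -7/8; -3/4; -1/2; 0 } = -117/128
value(RBRRRBRBB) = { -1; -15/16; -59/64; -117/128 | -29/32; -7/8; -3/4; -1/2; 0 } = -233/256
value(RBRRRBRBBB) = { -1; -15/16; -59/64; -117/128; -233/256 | -29/32; -7/8; -3/4; -1/2; 0 } = -465/512
value(RBRRRBRBBBB) = { -1; -15/16; -59/64; -117/128; -233/256; -465/512 | -29/32; -7/8; -3/4; -1/2; 0 } = -929/1024
value(RBRRRBRBBBBR) = { -1; -15/16; -59/64; -117/128; -233/256; -465/512 | -929/1024; -29/32; -7/8; -3/4; -1/2; 0 } = -1859/2048
value(RBRRRBRBBBBRR) = { -1; -15/16; -59/64; -117/128; -233/256; -465/512 | -1859/2048; -929/1024; -29/32; -7/8; -3/4; -1/2; 0 } = -3719/4096
value(RBRRRBRBBBBRRR) = { -1; -15/16; -59/64; -117/128; -233/256; -465/512 | -3719/4096; -1859/2048; -929/1024; -29/32; -7/8; -3/4; -1/2; 0 } = -7439/8192
value(RBRRRBRBBBBRRRB) = { -1; -15/16; -59/64; -117/128; -233/256; -465/512; -7439/8192 | -3719/4096; -1859/2048; -929/1024; -29/32; -7/8; -3/4; -1/2; 0 } = -14877/16384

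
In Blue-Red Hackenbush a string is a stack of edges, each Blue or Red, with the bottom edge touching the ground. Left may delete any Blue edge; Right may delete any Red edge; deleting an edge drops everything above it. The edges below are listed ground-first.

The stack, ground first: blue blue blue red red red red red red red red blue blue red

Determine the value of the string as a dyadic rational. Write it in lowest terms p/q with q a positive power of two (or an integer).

Build g(s[:k]) for k = 1..14, string s = blue blue blue red red red red red red red red blue blue red.
g(b) = { 0 |  } => 1
g(bb) = { 0,1 |  } => 2
g(bbb) = { 0,1,2 |  } => 3
g(bbbr) = { 0,1,2 | 3 } => 5/2
g(bbbrr) = { 0,1,2 | 5/2,3 } => 9/4
g(bbbrrr) = { 0,1,2 | 9/4,5/2,3 } => 17/8
g(bbbrrrr) = { 0,1,2 | 17/8,9/4,5/2,3 } => 33/16
g(bbbrrrrr) = { 0,1,2 | 33/16,17/8,9/4,5/2,3 } => 65/32
g(bbbrrrrrr) = { 0,1,2 | 65/32,33/16,17/8,9/4,5/2,3 } => 129/64
g(bbbrrrrrrr) = { 0,1,2 | 129/64,65/32,33/16,17/8,9/4,5/2,3 } => 257/128
g(bbbrrrrrrrr) = { 0,1,2 | 257/128,129/64,65/32,33/16,17/8,9/4,5/2,3 } => 513/256
g(bbbrrrrrrrrb) = { 0,1,2,513/256 | 257/128,129/64,65/32,33/16,17/8,9/4,5/2,3 } => 1027/512
g(bbbrrrrrrrrbb) = { 0,1,2,513/256,1027/512 | 257/128,129/64,65/32,33/16,17/8,9/4,5/2,3 } => 2055/1024
g(bbbrrrrrrrrbbr) = { 0,1,2,513/256,1027/512 | 2055/1024,257/128,129/64,65/32,33/16,17/8,9/4,5/2,3 } => 4109/2048

4109/2048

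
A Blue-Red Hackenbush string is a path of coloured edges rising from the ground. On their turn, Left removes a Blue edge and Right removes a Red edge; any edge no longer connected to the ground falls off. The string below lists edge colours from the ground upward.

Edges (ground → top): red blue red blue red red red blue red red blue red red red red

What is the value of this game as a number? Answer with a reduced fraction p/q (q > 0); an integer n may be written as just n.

G_1 [r]  L=[(no moves)]  R=[0]  — -1
G_2 [rb]  L=[-1]  R=[0]  — -1/2
G_3 [rbr]  L=[-1]  R=[-1/2, 0]  — -3/4
G_4 [rbrb]  L=[-1, -3/4]  R=[-1/2, 0]  — -5/8
G_5 [rbrbr]  L=[-1, -3/4]  R=[-5/8, -1/2, 0]  — -11/16
G_6 [rbrbrr]  L=[-1, -3/4]  R=[-11/16, -5/8, -1/2, 0]  — -23/32
G_7 [rbrbrrr]  L=[-1, -3/4]  R=[-23/32, -11/16, -5/8, -1/2, 0]  — -47/64
G_8 [rbrbrrrb]  L=[-1, -3/4, -47/64]  R=[-23/32, -11/16, -5/8, -1/2, 0]  — -93/128
G_9 [rbrbrrrbr]  L=[-1, -3/4, -47/64]  R=[-93/128, -23/32, -11/16, -5/8, -1/2, 0]  — -187/256
G_10 [rbrbrrrbrr]  L=[-1, -3/4, -47/64]  R=[-187/256, -93/128, -23/32, -11/16, -5/8, -1/2, 0]  — -375/512
G_11 [rbrbrrrbrrb]  L=[-1, -3/4, -47/64, -375/512]  R=[-187/256, -93/128, -23/32, -11/16, -5/8, -1/2, 0]  — -749/1024
G_12 [rbrbrrrbrrbr]  L=[-1, -3/4, -47/64, -375/512]  R=[-749/1024, -187/256, -93/128, -23/32, -11/16, -5/8, -1/2, 0]  — -1499/2048
G_13 [rbrbrrrbrrbrr]  L=[-1, -3/4, -47/64, -375/512]  R=[-1499/2048, -749/1024, -187/256, -93/128, -23/32, -11/16, -5/8, -1/2, 0]  — -2999/4096
G_14 [rbrbrrrbrrbrrr]  L=[-1, -3/4, -47/64, -375/512]  R=[-2999/4096, -1499/2048, -749/1024, -187/256, -93/128, -23/32, -11/16, -5/8, -1/2, 0]  — -5999/8192
G_15 [rbrbrrrbrrbrrrr]  L=[-1, -3/4, -47/64, -375/512]  R=[-5999/8192, -2999/4096, -1499/2048, -749/1024, -187/256, -93/128, -23/32, -11/16, -5/8, -1/2, 0]  — -11999/16384

-11999/16384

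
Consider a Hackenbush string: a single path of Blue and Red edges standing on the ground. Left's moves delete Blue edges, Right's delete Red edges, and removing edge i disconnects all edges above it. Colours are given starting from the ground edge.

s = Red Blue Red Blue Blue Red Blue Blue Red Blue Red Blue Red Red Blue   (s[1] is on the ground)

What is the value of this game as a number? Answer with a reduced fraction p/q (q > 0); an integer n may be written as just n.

-9389/16384

Recurse on prefixes of the 15-edge string Red Blue Red Blue Blue Red Blue Blue Red Blue Red Blue Red Red Blue:
edge 1 of 15 (Red): { — | 0 } so -1
edge 2 of 15 (Blue): { -1 | 0 } so -1/2
edge 3 of 15 (Red): { -1 | -1/2; 0 } so -3/4
edge 4 of 15 (Blue): { -1; -3/4 | -1/2; 0 } so -5/8
edge 5 of 15 (Blue): { -1; -3/4; -5/8 | -1/2; 0 } so -9/16
edge 6 of 15 (Red): { -1; -3/4; -5/8 | -9/16; -1/2; 0 } so -19/32
edge 7 of 15 (Blue): { -1; -3/4; -5/8; -19/32 | -9/16; -1/2; 0 } so -37/64
edge 8 of 15 (Blue): { -1; -3/4; -5/8; -19/32; -37/64 | -9/16; -1/2; 0 } so -73/128
edge 9 of 15 (Red): { -1; -3/4; -5/8; -19/32; -37/64 | -73/128; -9/16; -1/2; 0 } so -147/256
edge 10 of 15 (Blue): { -1; -3/4; -5/8; -19/32; -37/64; -147/256 | -73/128; -9/16; -1/2; 0 } so -293/512
edge 11 of 15 (Red): { -1; -3/4; -5/8; -19/32; -37/64; -147/256 | -293/512; -73/128; -9/16; -1/2; 0 } so -587/1024
edge 12 of 15 (Blue): { -1; -3/4; -5/8; -19/32; -37/64; -147/256; -587/1024 | -293/512; -73/128; -9/16; -1/2; 0 } so -1173/2048
edge 13 of 15 (Red): { -1; -3/4; -5/8; -19/32; -37/64; -147/256; -587/1024 | -1173/2048; -293/512; -73/128; -9/16; -1/2; 0 } so -2347/4096
edge 14 of 15 (Red): { -1; -3/4; -5/8; -19/32; -37/64; -147/256; -587/1024 | -2347/4096; -1173/2048; -293/512; -73/128; -9/16; -1/2; 0 } so -4695/8192
edge 15 of 15 (Blue): { -1; -3/4; -5/8; -19/32; -37/64; -147/256; -587/1024; -4695/8192 | -2347/4096; -1173/2048; -293/512; -73/128; -9/16; -1/2; 0 } so -9389/16384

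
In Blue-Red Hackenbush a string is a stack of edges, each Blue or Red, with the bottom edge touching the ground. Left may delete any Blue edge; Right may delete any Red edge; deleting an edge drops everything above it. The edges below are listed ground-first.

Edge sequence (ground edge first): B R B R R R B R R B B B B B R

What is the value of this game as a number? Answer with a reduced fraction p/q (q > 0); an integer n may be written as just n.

value_1 [B]  L=[0]  R=[]  gives 1
value_2 [BR]  L=[0]  R=[1]  gives 1/2
value_3 [BRB]  L=[0; 1/2]  R=[1]  gives 3/4
value_4 [BRBR]  L=[0; 1/2]  R=[3/4; 1]  gives 5/8
value_5 [BRBRR]  L=[0; 1/2]  R=[5/8; 3/4; 1]  gives 9/16
value_6 [BRBRRR]  L=[0; 1/2]  R=[9/16; 5/8; 3/4; 1]  gives 17/32
value_7 [BRBRRRB]  L=[0; 1/2; 17/32]  R=[9/16; 5/8; 3/4; 1]  gives 35/64
value_8 [BRBRRRBR]  L=[0; 1/2; 17/32]  R=[35/64; 9/16; 5/8; 3/4; 1]  gives 69/128
value_9 [BRBRRRBRR]  L=[0; 1/2; 17/32]  R=[69/128; 35/64; 9/16; 5/8; 3/4; 1]  gives 137/256
value_10 [BRBRRRBRRB]  L=[0; 1/2; 17/32; 137/256]  R=[69/128; 35/64; 9/16; 5/8; 3/4; 1]  gives 275/512
value_11 [BRBRRRBRRBB]  L=[0; 1/2; 17/32; 137/256; 275/512]  R=[69/128; 35/64; 9/16; 5/8; 3/4; 1]  gives 551/1024
value_12 [BRBRRRBRRBBB]  L=[0; 1/2; 17/32; 137/256; 275/512; 551/1024]  R=[69/128; 35/64; 9/16; 5/8; 3/4; 1]  gives 1103/2048
value_13 [BRBRRRBRRBBBB]  L=[0; 1/2; 17/32; 137/256; 275/512; 551/1024; 1103/2048]  R=[69/128; 35/64; 9/16; 5/8; 3/4; 1]  gives 2207/4096
value_14 [BRBRRRBRRBBBBB]  L=[0; 1/2; 17/32; 137/256; 275/512; 551/1024; 1103/2048; 2207/4096]  R=[69/128; 35/64; 9/16; 5/8; 3/4; 1]  gives 4415/8192
value_15 [BRBRRRBRRBBBBBR]  L=[0; 1/2; 17/32; 137/256; 275/512; 551/1024; 1103/2048; 2207/4096]  R=[4415/8192; 69/128; 35/64; 9/16; 5/8; 3/4; 1]  gives 8829/16384

8829/16384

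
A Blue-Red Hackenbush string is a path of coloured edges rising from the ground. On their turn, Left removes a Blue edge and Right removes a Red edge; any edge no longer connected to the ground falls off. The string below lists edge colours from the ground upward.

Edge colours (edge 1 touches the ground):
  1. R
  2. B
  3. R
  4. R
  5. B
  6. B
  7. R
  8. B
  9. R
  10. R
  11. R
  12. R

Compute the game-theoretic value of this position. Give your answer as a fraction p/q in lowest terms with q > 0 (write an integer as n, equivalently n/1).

-1631/2048

g(R) = { · | 0 } = -1
g(RB) = { -1 | 0 } = -1/2
g(RBR) = { -1 | -1/2,0 } = -3/4
g(RBRR) = { -1 | -3/4,-1/2,0 } = -7/8
g(RBRRB) = { -1,-7/8 | -3/4,-1/2,0 } = -13/16
g(RBRRBB) = { -1,-7/8,-13/16 | -3/4,-1/2,0 } = -25/32
g(RBRRBBR) = { -1,-7/8,-13/16 | -25/32,-3/4,-1/2,0 } = -51/64
g(RBRRBBRB) = { -1,-7/8,-13/16,-51/64 | -25/32,-3/4,-1/2,0 } = -101/128
g(RBRRBBRBR) = { -1,-7/8,-13/16,-51/64 | -101/128,-25/32,-3/4,-1/2,0 } = -203/256
g(RBRRBBRBRR) = { -1,-7/8,-13/16,-51/64 | -203/256,-101/128,-25/32,-3/4,-1/2,0 } = -407/512
g(RBRRBBRBRRR) = { -1,-7/8,-13/16,-51/64 | -407/512,-203/256,-101/128,-25/32,-3/4,-1/2,0 } = -815/1024
g(RBRRBBRBRRRR) = { -1,-7/8,-13/16,-51/64 | -815/1024,-407/512,-203/256,-101/128,-25/32,-3/4,-1/2,0 } = -1631/2048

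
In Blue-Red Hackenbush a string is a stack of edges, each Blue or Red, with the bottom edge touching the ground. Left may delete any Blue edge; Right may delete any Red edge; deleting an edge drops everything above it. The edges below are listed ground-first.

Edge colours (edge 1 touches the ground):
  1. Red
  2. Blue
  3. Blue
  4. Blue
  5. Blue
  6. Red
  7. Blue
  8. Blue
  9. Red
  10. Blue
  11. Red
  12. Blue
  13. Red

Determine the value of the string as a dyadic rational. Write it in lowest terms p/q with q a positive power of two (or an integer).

-299/4096

Prefix values for Red Blue Blue Blue Blue Red Blue Blue Red Blue Red Blue Red via {L|R} + simplicity:
v_1 [R]  L=[none]  R=[0]  -> -1
v_2 [RB]  L=[-1]  R=[0]  -> -1/2
v_3 [RBB]  L=[-1; -1/2]  R=[0]  -> -1/4
v_4 [RBBB]  L=[-1; -1/2; -1/4]  R=[0]  -> -1/8
v_5 [RBBBB]  L=[-1; -1/2; -1/4; -1/8]  R=[0]  -> -1/16
v_6 [RBBBBR]  L=[-1; -1/2; -1/4; -1/8]  R=[-1/16; 0]  -> -3/32
v_7 [RBBBBRB]  L=[-1; -1/2; -1/4; -1/8; -3/32]  R=[-1/16; 0]  -> -5/64
v_8 [RBBBBRBB]  L=[-1; -1/2; -1/4; -1/8; -3/32; -5/64]  R=[-1/16; 0]  -> -9/128
v_9 [RBBBBRBBR]  L=[-1; -1/2; -1/4; -1/8; -3/32; -5/64]  R=[-9/128; -1/16; 0]  -> -19/256
v_10 [RBBBBRBBRB]  L=[-1; -1/2; -1/4; -1/8; -3/32; -5/64; -19/256]  R=[-9/128; -1/16; 0]  -> -37/512
v_11 [RBBBBRBBRBR]  L=[-1; -1/2; -1/4; -1/8; -3/32; -5/64; -19/256]  R=[-37/512; -9/128; -1/16; 0]  -> -75/1024
v_12 [RBBBBRBBRBRB]  L=[-1; -1/2; -1/4; -1/8; -3/32; -5/64; -19/256; -75/1024]  R=[-37/512; -9/128; -1/16; 0]  -> -149/2048
v_13 [RBBBBRBBRBRBR]  L=[-1; -1/2; -1/4; -1/8; -3/32; -5/64; -19/256; -75/1024]  R=[-149/2048; -37/512; -9/128; -1/16; 0]  -> -299/4096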